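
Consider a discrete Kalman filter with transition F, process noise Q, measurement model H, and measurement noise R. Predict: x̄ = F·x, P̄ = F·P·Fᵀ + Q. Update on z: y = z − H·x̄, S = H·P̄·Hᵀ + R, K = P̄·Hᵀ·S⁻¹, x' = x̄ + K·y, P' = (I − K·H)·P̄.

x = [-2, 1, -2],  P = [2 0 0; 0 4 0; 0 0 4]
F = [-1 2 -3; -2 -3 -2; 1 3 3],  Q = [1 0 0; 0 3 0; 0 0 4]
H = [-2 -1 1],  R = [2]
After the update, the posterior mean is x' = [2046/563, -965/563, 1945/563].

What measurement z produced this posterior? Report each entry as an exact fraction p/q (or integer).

x̄ = F·x = [10, 5, -5]
P̄ = F·P·Fᵀ + Q = [55 4 -14; 4 63 -64; -14 -64 78]
S = H·P̄·Hᵀ + R = [563]
K = P̄·Hᵀ·S⁻¹ = [-128/563; -135/563; 170/563]
x' − x̄ = [-3584/563, -3780/563, 4760/563] = K·y
y = (KᵀK)⁻¹·Kᵀ·(x' − x̄) = [28]
z = y + H·x̄ = [28] + [-30] = [-2]

z = [-2]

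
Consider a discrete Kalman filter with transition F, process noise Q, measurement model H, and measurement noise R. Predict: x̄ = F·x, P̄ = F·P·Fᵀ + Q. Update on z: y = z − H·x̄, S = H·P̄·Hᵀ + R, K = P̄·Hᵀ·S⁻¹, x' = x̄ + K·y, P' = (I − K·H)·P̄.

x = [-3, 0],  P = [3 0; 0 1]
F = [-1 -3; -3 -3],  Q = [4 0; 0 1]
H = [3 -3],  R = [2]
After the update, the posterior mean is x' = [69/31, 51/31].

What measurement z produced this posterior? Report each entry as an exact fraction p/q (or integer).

z = [2]

x̄ = F·x = [3, 9]
P̄ = F·P·Fᵀ + Q = [16 18; 18 37]
S = H·P̄·Hᵀ + R = [155]
K = P̄·Hᵀ·S⁻¹ = [-6/155; -57/155]
x' − x̄ = [-24/31, -228/31] = K·y
y = (KᵀK)⁻¹·Kᵀ·(x' − x̄) = [20]
z = y + H·x̄ = [20] + [-18] = [2]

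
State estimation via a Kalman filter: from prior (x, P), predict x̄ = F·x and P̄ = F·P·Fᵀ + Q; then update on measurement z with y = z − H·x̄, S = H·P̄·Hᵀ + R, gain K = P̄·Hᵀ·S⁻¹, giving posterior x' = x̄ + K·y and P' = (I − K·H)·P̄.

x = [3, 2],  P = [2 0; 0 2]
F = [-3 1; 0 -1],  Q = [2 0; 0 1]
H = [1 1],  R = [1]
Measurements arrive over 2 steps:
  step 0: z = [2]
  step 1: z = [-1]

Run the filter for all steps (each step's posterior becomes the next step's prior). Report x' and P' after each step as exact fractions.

step 0: x̄ = F·x = [-7, -2]
step 0: P̄ = F·P·Fᵀ + Q = [22 -2; -2 3]
step 0: y = z − H·x̄ = [11]
step 0: S = H·P̄·Hᵀ + R = [22]
step 0: K = P̄·Hᵀ·S⁻¹ = [10/11; 1/22]
step 0: x' = x̄ + K·y = [3, -3/2]
step 0: P' = (I − K·H)·P̄ = [42/11 -32/11; -32/11 65/22]
step 1: x̄ = F·x = [-21/2, 3/2]
step 1: P̄ = F·P·Fᵀ + Q = [1249/22 -257/22; -257/22 87/22]
step 1: y = z − H·x̄ = [8]
step 1: S = H·P̄·Hᵀ + R = [422/11]
step 1: K = P̄·Hᵀ·S⁻¹ = [248/211; -85/422]
step 1: x' = x̄ + K·y = [-463/422, -47/422]
step 1: P' = (I − K·H)·P̄ = [1593/422 -1097/422; -1097/422 506/211]

step 0: x' = [3, -3/2], P' = [42/11 -32/11; -32/11 65/22]
step 1: x' = [-463/422, -47/422], P' = [1593/422 -1097/422; -1097/422 506/211]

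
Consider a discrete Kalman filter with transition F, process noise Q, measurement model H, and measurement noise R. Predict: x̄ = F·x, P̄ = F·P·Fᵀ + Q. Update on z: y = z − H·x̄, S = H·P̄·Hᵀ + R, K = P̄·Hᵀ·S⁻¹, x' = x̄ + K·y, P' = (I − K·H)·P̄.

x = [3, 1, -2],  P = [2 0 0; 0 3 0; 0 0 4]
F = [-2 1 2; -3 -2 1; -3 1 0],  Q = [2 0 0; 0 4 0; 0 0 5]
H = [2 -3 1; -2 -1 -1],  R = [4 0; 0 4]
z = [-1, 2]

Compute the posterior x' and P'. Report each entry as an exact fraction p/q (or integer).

x̄ = F·x = [-9, -13, -8]
P̄ = F·P·Fᵀ + Q = [29 14 15; 14 38 12; 15 12 26]
y = z − H·x̄ = [-14, -37]
S = H·P̄·Hᵀ + R = [308 -8; -8 324]
K = P̄·Hᵀ·S⁻¹ = [2337/24932 -6637/24932; -3075/12466 -3077/12466; 371/6233 -1299/6233]
x' = x̄ + K·y = [-11537/24932, -5159/12466, -6995/6233]
P' = (I − K·H)·P̄ = [36581/12466 1075/6233 -31019/6233; 1075/6233 3076/6233 928/6233; -31019/6233 928/6233 66306/6233]

x' = [-11537/24932, -5159/12466, -6995/6233]
P' = [36581/12466 1075/6233 -31019/6233; 1075/6233 3076/6233 928/6233; -31019/6233 928/6233 66306/6233]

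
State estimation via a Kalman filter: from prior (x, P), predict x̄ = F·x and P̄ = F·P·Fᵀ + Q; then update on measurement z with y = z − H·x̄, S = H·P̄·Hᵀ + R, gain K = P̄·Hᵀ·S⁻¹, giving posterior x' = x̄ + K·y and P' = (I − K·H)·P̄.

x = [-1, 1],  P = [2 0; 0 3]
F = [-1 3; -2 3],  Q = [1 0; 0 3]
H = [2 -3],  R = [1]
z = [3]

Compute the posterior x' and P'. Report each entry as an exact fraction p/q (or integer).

x̄ = F·x = [4, 5]
P̄ = F·P·Fᵀ + Q = [30 31; 31 38]
y = z − H·x̄ = [10]
S = H·P̄·Hᵀ + R = [91]
K = P̄·Hᵀ·S⁻¹ = [-33/91; -4/7]
x' = x̄ + K·y = [34/91, -5/7]
P' = (I − K·H)·P̄ = [1641/91 85/7; 85/7 58/7]

x' = [34/91, -5/7]
P' = [1641/91 85/7; 85/7 58/7]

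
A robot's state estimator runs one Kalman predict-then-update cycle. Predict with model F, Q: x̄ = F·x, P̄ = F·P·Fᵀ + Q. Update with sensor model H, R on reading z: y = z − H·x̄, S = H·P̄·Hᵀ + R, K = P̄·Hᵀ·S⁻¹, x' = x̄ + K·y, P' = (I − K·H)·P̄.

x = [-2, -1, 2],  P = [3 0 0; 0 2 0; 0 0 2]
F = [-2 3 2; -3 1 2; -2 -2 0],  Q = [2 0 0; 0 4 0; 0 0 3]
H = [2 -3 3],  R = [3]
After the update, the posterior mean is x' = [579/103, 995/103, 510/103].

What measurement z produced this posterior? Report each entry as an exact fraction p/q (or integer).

z = [-3]

x̄ = F·x = [5, 9, 6]
P̄ = F·P·Fᵀ + Q = [40 32 0; 32 41 14; 0 14 23]
S = H·P̄·Hᵀ + R = [103]
K = P̄·Hᵀ·S⁻¹ = [-16/103; -17/103; 27/103]
x' − x̄ = [64/103, 68/103, -108/103] = K·y
y = (KᵀK)⁻¹·Kᵀ·(x' − x̄) = [-4]
z = y + H·x̄ = [-4] + [1] = [-3]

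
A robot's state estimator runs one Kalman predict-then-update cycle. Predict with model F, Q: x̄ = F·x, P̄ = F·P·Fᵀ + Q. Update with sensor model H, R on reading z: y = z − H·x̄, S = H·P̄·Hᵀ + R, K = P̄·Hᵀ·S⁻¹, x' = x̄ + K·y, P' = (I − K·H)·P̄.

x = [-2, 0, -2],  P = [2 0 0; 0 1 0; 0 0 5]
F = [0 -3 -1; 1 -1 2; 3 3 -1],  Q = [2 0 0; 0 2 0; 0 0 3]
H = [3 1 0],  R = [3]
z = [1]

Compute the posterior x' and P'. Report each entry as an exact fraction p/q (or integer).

x' = [301/130, -388/65, -539/130]
P' = [399/130 -537/65 259/130; -537/65 1617/65 -417/65; 259/130 -417/65 4189/130]

x̄ = F·x = [2, -6, -4]
P̄ = F·P·Fᵀ + Q = [16 -7 -4; -7 25 -7; -4 -7 35]
y = z − H·x̄ = [1]
S = H·P̄·Hᵀ + R = [130]
K = P̄·Hᵀ·S⁻¹ = [41/130; 2/65; -19/130]
x' = x̄ + K·y = [301/130, -388/65, -539/130]
P' = (I − K·H)·P̄ = [399/130 -537/65 259/130; -537/65 1617/65 -417/65; 259/130 -417/65 4189/130]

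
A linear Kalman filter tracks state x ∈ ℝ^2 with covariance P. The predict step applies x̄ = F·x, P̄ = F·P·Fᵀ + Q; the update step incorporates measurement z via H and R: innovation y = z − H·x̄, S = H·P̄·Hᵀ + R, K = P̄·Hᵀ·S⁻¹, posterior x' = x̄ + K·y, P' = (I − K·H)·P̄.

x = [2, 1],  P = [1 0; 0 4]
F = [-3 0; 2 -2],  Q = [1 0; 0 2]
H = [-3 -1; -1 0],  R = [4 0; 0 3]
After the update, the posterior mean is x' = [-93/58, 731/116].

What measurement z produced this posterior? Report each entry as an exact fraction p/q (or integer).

x̄ = F·x = [-6, 2]
P̄ = F·P·Fᵀ + Q = [10 -6; -6 22]
S = H·P̄·Hᵀ + R = [80 24; 24 13]
K = P̄·Hᵀ·S⁻¹ = [-9/58 -14/29; -49/116 36/29]
x' − x̄ = [255/58, 499/116] = K·y
y = (KᵀK)⁻¹·Kᵀ·(x' − x̄) = [-19, -3]
z = y + H·x̄ = [-19, -3] + [16, 6] = [-3, 3]

z = [-3, 3]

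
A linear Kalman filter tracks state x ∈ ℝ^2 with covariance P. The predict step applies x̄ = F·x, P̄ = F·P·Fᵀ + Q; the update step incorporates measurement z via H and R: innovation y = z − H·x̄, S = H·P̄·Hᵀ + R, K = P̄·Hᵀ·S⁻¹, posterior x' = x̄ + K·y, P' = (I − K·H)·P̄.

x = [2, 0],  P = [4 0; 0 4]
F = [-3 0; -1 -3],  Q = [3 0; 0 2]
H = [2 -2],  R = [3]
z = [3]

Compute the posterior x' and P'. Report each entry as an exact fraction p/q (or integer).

x' = [-24/7, -34/7]
P' = [2031/77 2004/77; 2004/77 2034/77]

x̄ = F·x = [-6, -2]
P̄ = F·P·Fᵀ + Q = [39 12; 12 42]
y = z − H·x̄ = [11]
S = H·P̄·Hᵀ + R = [231]
K = P̄·Hᵀ·S⁻¹ = [18/77; -20/77]
x' = x̄ + K·y = [-24/7, -34/7]
P' = (I − K·H)·P̄ = [2031/77 2004/77; 2004/77 2034/77]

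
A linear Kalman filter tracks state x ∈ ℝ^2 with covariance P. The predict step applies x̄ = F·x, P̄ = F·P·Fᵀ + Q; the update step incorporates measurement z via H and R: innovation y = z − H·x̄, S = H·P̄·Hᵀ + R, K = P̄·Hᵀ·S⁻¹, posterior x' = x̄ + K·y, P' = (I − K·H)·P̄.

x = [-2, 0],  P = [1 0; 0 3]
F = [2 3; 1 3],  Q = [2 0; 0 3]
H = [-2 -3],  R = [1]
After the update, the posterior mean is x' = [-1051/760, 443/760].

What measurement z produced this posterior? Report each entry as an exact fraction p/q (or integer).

z = [1]

x̄ = F·x = [-4, -2]
P̄ = F·P·Fᵀ + Q = [33 29; 29 31]
S = H·P̄·Hᵀ + R = [760]
K = P̄·Hᵀ·S⁻¹ = [-153/760; -151/760]
x' − x̄ = [1989/760, 1963/760] = K·y
y = (KᵀK)⁻¹·Kᵀ·(x' − x̄) = [-13]
z = y + H·x̄ = [-13] + [14] = [1]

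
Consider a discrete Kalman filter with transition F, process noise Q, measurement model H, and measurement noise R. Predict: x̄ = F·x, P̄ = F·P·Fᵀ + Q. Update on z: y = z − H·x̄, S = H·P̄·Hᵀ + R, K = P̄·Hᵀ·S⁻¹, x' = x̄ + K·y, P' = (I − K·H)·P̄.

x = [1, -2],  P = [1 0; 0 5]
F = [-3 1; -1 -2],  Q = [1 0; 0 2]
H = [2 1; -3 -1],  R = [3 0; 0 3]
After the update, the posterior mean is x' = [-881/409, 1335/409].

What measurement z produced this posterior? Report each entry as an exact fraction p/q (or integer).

x̄ = F·x = [-5, 3]
P̄ = F·P·Fᵀ + Q = [15 -7; -7 23]
S = H·P̄·Hᵀ + R = [58 -78; -78 119]
K = P̄·Hᵀ·S⁻¹ = [-227/818 -205/409; 915/818 293/409]
x' − x̄ = [1164/409, 108/409] = K·y
y = (KᵀK)⁻¹·Kᵀ·(x' − x̄) = [6, -9]
z = y + H·x̄ = [6, -9] + [-7, 12] = [-1, 3]

z = [-1, 3]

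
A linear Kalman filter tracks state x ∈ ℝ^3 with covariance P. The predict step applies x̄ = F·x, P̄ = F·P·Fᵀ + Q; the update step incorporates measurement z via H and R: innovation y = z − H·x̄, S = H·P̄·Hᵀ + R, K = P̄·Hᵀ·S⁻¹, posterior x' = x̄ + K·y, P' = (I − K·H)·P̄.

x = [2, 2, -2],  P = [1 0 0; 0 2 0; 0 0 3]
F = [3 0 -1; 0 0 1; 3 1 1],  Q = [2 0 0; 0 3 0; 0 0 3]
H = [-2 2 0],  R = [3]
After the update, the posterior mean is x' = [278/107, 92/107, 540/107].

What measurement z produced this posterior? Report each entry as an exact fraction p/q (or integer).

z = [-3]

x̄ = F·x = [8, -2, 6]
P̄ = F·P·Fᵀ + Q = [14 -3 6; -3 6 3; 6 3 17]
S = H·P̄·Hᵀ + R = [107]
K = P̄·Hᵀ·S⁻¹ = [-34/107; 18/107; -6/107]
x' − x̄ = [-578/107, 306/107, -102/107] = K·y
y = (KᵀK)⁻¹·Kᵀ·(x' − x̄) = [17]
z = y + H·x̄ = [17] + [-20] = [-3]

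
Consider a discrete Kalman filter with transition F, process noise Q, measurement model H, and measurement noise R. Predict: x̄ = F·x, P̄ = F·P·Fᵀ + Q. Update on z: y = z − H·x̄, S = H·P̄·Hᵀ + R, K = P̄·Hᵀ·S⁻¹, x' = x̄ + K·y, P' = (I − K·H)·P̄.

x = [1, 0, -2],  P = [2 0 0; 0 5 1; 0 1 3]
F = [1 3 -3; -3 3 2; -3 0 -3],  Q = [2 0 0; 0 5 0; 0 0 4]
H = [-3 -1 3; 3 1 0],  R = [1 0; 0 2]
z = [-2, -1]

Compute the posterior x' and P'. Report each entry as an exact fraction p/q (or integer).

x' = [846533/314567, -2827952/314567, -303348/314567]
P' = [2086358/314567 -6074298/314567 64968/314567; -6074298/314567 18293692/314567 13044/314567; 64968/314567 13044/314567 104045/314567]

x̄ = F·x = [7, -7, 3]
P̄ = F·P·Fᵀ + Q = [58 18 12; 18 92 -9; 12 -9 49]
y = z − H·x̄ = [3, -15]
S = H·P̄·Hᵀ + R = [1002 -641; -641 724]
K = P̄·Hᵀ·S⁻¹ = [10128/314567 92388/314567; -31666/314567 35399/314567; 104187/314567 103974/314567]
x' = x̄ + K·y = [846533/314567, -2827952/314567, -303348/314567]
P' = (I − K·H)·P̄ = [2086358/314567 -6074298/314567 64968/314567; -6074298/314567 18293692/314567 13044/314567; 64968/314567 13044/314567 104045/314567]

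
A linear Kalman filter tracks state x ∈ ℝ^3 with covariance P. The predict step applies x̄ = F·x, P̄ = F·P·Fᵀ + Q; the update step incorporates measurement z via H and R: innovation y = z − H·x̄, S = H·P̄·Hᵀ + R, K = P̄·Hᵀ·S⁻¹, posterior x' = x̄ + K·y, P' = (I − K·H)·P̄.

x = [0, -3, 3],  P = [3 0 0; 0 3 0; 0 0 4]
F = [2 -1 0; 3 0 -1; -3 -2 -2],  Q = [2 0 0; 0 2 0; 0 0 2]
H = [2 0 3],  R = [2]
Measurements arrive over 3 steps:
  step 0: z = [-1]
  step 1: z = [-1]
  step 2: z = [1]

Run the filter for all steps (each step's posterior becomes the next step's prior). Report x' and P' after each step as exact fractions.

step 0: x' = [1331/439, -1170/439, -1029/439], P' = [7459/439 7860/439 -4974/439; 7860/439 14046/439 -5254/439; -4974/439 -5254/439 3414/439]
step 1: x' = [179884/19747, 2490900/149513, -6698553/1046591], P' = [584028/19747 136574/2821 -389588/19747; 136574/2821 1846716/21359 -4850130/149513; -389588/19747 -4850130/149513 14006162/1046591]
step 2: x' = [-1511990213/3327001988, -445020273/1663500994, 2067655827/3327001988], P' = [19664626749/1663500994 14535546935/831750497 -13125538131/1663500994; 14535546935/831750497 27083147870/831750497 -9823656401/831750497; -13125538131/1663500994 -9823656401/831750497 9130433997/1663500994]

step 0: x̄ = F·x = [3, -3, 0]
step 0: P̄ = F·P·Fᵀ + Q = [17 18 -12; 18 33 -19; -12 -19 57]
step 0: y = z − H·x̄ = [-7]
step 0: S = H·P̄·Hᵀ + R = [439]
step 0: K = P̄·Hᵀ·S⁻¹ = [-2/439; -21/439; 147/439]
step 0: x' = x̄ + K·y = [1331/439, -1170/439, -1029/439]
step 0: P' = (I − K·H)·P̄ = [7459/439 7860/439 -4974/439; 7860/439 14046/439 -5254/439; -4974/439 -5254/439 3414/439]
step 1: x̄ = F·x = [3832/439, 5022/439, 405/439]
step 1: P̄ = F·P·Fᵀ + Q = [13320/439 25868/439 -15134/439; 25868/439 101267/439 -103049/439; -15134/439 -103049/439 130449/439]
step 1: y = z − H·x̄ = [-9318/439]
step 1: S = H·P̄·Hᵀ + R = [1046591/439]
step 1: K = P̄·Hᵀ·S⁻¹ = [-354/19747; -36773/149513; 361079/1046591]
step 1: x' = x̄ + K·y = [179884/19747, 2490900/149513, -6698553/1046591]
step 1: P' = (I − K·H)·P̄ = [584028/19747 136574/2821 -389588/19747; 136574/2821 1846716/21359 -4850130/149513; -389588/19747 -4850130/149513 14006162/1046591]
step 2: x̄ = F·x = [1631404/1046591, 2715393/80507, -944850/19747]
step 2: P̄ = F·P·Fᵀ + Q = [13720386/1046591 3158420/80507 -768318/19747; 3158420/80507 32197668/80507 -813556/1519; -768318/19747 -813556/1519 14854674/19747]
step 2: y = z − H·x̄ = [148014933/1046591]
step 2: S = H·P̄·Hᵀ + R = [6654003976/1046591]
step 2: K = P̄·Hᵀ·S⁻¹ = [-47360895/3327001988; -399875333/1663500994; 1140225729/3327001988]
step 2: x' = x̄ + K·y = [-1511990213/3327001988, -445020273/1663500994, 2067655827/3327001988]
step 2: P' = (I − K·H)·P̄ = [19664626749/1663500994 14535546935/831750497 -13125538131/1663500994; 14535546935/831750497 27083147870/831750497 -9823656401/831750497; -13125538131/1663500994 -9823656401/831750497 9130433997/1663500994]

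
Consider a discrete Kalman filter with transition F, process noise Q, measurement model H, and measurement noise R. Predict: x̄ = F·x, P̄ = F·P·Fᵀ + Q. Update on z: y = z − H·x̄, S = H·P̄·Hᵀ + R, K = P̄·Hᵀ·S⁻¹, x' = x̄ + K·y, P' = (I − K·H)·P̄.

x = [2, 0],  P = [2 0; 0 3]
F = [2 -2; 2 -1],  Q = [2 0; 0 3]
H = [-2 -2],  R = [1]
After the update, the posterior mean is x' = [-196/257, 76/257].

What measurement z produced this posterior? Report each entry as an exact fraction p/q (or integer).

x̄ = F·x = [4, 4]
P̄ = F·P·Fᵀ + Q = [22 14; 14 14]
S = H·P̄·Hᵀ + R = [257]
K = P̄·Hᵀ·S⁻¹ = [-72/257; -56/257]
x' − x̄ = [-1224/257, -952/257] = K·y
y = (KᵀK)⁻¹·Kᵀ·(x' − x̄) = [17]
z = y + H·x̄ = [17] + [-16] = [1]

z = [1]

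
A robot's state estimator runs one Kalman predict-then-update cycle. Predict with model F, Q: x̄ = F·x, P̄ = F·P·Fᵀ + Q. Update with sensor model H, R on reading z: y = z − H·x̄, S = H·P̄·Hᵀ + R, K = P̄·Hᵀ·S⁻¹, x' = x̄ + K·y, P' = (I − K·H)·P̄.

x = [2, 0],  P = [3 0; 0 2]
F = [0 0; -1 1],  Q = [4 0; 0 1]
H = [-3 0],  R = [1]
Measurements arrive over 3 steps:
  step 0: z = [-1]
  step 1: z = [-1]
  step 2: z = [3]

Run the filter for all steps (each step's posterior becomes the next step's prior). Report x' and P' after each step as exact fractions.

step 0: x' = [12/37, -2], P' = [4/37 0; 0 6]
step 1: x' = [12/37, -86/37], P' = [4/37 0; 0 263/37]
step 2: x' = [-36/37, -98/37], P' = [4/37 0; 0 304/37]

step 0: x̄ = F·x = [0, -2]
step 0: P̄ = F·P·Fᵀ + Q = [4 0; 0 6]
step 0: y = z − H·x̄ = [-1]
step 0: S = H·P̄·Hᵀ + R = [37]
step 0: K = P̄·Hᵀ·S⁻¹ = [-12/37; 0]
step 0: x' = x̄ + K·y = [12/37, -2]
step 0: P' = (I − K·H)·P̄ = [4/37 0; 0 6]
step 1: x̄ = F·x = [0, -86/37]
step 1: P̄ = F·P·Fᵀ + Q = [4 0; 0 263/37]
step 1: y = z − H·x̄ = [-1]
step 1: S = H·P̄·Hᵀ + R = [37]
step 1: K = P̄·Hᵀ·S⁻¹ = [-12/37; 0]
step 1: x' = x̄ + K·y = [12/37, -86/37]
step 1: P' = (I − K·H)·P̄ = [4/37 0; 0 263/37]
step 2: x̄ = F·x = [0, -98/37]
step 2: P̄ = F·P·Fᵀ + Q = [4 0; 0 304/37]
step 2: y = z − H·x̄ = [3]
step 2: S = H·P̄·Hᵀ + R = [37]
step 2: K = P̄·Hᵀ·S⁻¹ = [-12/37; 0]
step 2: x' = x̄ + K·y = [-36/37, -98/37]
step 2: P' = (I − K·H)·P̄ = [4/37 0; 0 304/37]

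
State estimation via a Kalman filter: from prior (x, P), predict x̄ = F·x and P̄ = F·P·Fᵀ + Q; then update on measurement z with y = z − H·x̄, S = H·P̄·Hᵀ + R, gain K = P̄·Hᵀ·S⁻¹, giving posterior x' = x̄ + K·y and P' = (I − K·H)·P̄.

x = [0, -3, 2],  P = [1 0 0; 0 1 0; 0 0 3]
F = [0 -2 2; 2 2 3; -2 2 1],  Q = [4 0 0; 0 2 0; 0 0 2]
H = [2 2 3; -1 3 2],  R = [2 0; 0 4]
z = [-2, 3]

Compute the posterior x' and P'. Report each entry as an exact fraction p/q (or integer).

x' = [32398/30975, 1339/413, -104737/30975]
P' = [93032/30975 1360/413 -123308/30975; 1360/413 2068/413 -2264/413; -123308/30975 -2264/413 196652/30975]

x̄ = F·x = [10, 0, -4]
P̄ = F·P·Fᵀ + Q = [20 14 2; 14 37 9; 2 9 13]
y = z − H·x̄ = [-10, 21]
S = H·P̄·Hᵀ + R = [591 435; 435 425]
K = P̄·Hᵀ·S⁻¹ = [2014/6195 -2804/10325; 32/413 79/413; 374/6195 601/10325]
x' = x̄ + K·y = [32398/30975, 1339/413, -104737/30975]
P' = (I − K·H)·P̄ = [93032/30975 1360/413 -123308/30975; 1360/413 2068/413 -2264/413; -123308/30975 -2264/413 196652/30975]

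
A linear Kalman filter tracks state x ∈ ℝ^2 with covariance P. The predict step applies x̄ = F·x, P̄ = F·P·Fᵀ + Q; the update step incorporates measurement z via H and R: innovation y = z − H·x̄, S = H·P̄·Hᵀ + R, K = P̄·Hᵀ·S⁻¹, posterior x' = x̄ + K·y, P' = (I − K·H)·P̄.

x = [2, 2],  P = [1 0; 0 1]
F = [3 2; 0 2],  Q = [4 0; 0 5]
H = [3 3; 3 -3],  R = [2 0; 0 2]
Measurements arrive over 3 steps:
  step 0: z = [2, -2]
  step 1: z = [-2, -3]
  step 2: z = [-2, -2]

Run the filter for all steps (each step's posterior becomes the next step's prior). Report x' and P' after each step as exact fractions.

step 0: x̄ = F·x = [10, 4]
step 0: P̄ = F·P·Fᵀ + Q = [17 4; 4 9]
step 0: y = z − H·x̄ = [-40, -20]
step 0: S = H·P̄·Hᵀ + R = [308 72; 72 164]
step 0: K = P̄·Hᵀ·S⁻¹ = [1881/11332 1869/11332; 1869/11332 -1857/11332]
step 0: x' = x̄ + K·y = [175/2833, 1927/2833]
step 0: P' = (I − K·H)·P̄ = [625/5666 1/2833; 1/2833 621/5666]
step 1: x̄ = F·x = [4379/2833, 3854/2833]
step 1: P̄ = F·P·Fᵀ + Q = [30797/5666 1248/2833; 1248/2833 15407/2833]
step 1: y = z − H·x̄ = [-30365/2833, -10074/2833]
step 1: S = H·P̄·Hᵀ + R = [610759/5666 -153/5666; -153/5666 520903/5666]
step 1: K = P̄·Hᵀ·S⁻¹ = [574041/3509378 33657/206434; 4592379/28075024 -269259/1651472]
step 1: x' = x̄ + K·y = [-2762873/3509378, 5247551/28075024]
step 1: P' = (I − K·H)·P̄ = [191035/1754689 312/1754689; 312/1754689 1528297/14037512]
step 2: x̄ = F·x = [-27906925/14037512, 5247551/14037512]
step 2: P̄ = F·P·Fᵀ + Q = [19011927/3509378 1532041/3509378; 1532041/3509378 19075187/3509378]
step 2: y = z − H·x̄ = [19951549/7018756, 17847101/3509378]
step 2: S = H·P̄·Hᵀ + R = [188689760/1754689 -284670/1754689; -284670/1754689 161113022/1754689]
step 2: K = P̄·Hᵀ·S⁻¹ = [1416865083/8662588190 141226896/866258819; 1416959973/8662588190 -141236385/866258819]
step 2: x' = x̄ + K·y = [-6011696773/8662588190, 166990399/17325176380]
step 2: P' = (I − K·H)·P̄ = [943044681/8662588190 1532041/8662588190; 1532041/8662588190 943107941/8662588190]

step 0: x' = [175/2833, 1927/2833], P' = [625/5666 1/2833; 1/2833 621/5666]
step 1: x' = [-2762873/3509378, 5247551/28075024], P' = [191035/1754689 312/1754689; 312/1754689 1528297/14037512]
step 2: x' = [-6011696773/8662588190, 166990399/17325176380], P' = [943044681/8662588190 1532041/8662588190; 1532041/8662588190 943107941/8662588190]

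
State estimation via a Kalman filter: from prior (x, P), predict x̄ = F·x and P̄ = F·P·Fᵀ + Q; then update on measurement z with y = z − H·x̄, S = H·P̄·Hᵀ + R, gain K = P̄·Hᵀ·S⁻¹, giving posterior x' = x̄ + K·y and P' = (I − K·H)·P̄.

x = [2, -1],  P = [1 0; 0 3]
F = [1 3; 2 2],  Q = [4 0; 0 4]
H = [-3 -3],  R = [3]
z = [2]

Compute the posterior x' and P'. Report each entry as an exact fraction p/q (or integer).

x' = [-537/277, 354/277]
P' = [752/277 -700/277; -700/277 740/277]

x̄ = F·x = [-1, 2]
P̄ = F·P·Fᵀ + Q = [32 20; 20 20]
y = z − H·x̄ = [5]
S = H·P̄·Hᵀ + R = [831]
K = P̄·Hᵀ·S⁻¹ = [-52/277; -40/277]
x' = x̄ + K·y = [-537/277, 354/277]
P' = (I − K·H)·P̄ = [752/277 -700/277; -700/277 740/277]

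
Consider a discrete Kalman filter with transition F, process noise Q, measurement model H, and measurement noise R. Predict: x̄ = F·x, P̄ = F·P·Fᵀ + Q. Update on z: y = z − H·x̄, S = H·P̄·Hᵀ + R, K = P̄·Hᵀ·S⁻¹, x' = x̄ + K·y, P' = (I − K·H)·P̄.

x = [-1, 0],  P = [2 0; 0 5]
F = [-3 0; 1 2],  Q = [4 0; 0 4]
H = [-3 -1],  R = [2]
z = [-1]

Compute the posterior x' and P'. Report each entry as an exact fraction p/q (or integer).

x̄ = F·x = [3, -1]
P̄ = F·P·Fᵀ + Q = [22 -6; -6 26]
y = z − H·x̄ = [7]
S = H·P̄·Hᵀ + R = [190]
K = P̄·Hᵀ·S⁻¹ = [-6/19; -4/95]
x' = x̄ + K·y = [15/19, -123/95]
P' = (I − K·H)·P̄ = [58/19 -162/19; -162/19 2438/95]

x' = [15/19, -123/95]
P' = [58/19 -162/19; -162/19 2438/95]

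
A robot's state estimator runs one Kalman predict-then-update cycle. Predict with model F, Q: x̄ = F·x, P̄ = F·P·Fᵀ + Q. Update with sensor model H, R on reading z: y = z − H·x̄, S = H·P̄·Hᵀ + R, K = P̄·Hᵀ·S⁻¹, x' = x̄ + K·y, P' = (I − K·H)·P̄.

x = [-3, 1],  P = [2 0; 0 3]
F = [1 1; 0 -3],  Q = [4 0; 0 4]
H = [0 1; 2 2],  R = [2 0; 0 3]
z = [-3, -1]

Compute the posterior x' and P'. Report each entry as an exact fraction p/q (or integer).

x̄ = F·x = [-2, -3]
P̄ = F·P·Fᵀ + Q = [9 -9; -9 31]
y = z − H·x̄ = [0, 9]
S = H·P̄·Hᵀ + R = [33 44; 44 91]
K = P̄·Hᵀ·S⁻¹ = [-819/1067 36/97; 885/1067 8/97]
x' = x̄ + K·y = [130/97, -219/97]
P' = (I − K·H)·P̄ = [2232/1067 -1638/1067; -1638/1067 1770/1067]

x' = [130/97, -219/97]
P' = [2232/1067 -1638/1067; -1638/1067 1770/1067]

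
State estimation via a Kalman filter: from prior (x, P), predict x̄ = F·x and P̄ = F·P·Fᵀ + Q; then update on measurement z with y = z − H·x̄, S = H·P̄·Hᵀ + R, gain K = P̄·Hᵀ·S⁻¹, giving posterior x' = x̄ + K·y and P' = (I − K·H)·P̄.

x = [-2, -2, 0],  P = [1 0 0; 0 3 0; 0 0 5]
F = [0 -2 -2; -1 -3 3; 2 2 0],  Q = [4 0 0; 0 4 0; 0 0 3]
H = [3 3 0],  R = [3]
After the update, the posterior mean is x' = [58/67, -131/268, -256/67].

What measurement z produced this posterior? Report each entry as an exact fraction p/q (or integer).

x̄ = F·x = [4, 8, -8]
P̄ = F·P·Fᵀ + Q = [36 -12 -12; -12 77 -20; -12 -20 19]
S = H·P̄·Hᵀ + R = [804]
K = P̄·Hᵀ·S⁻¹ = [6/67; 65/268; -8/67]
x' − x̄ = [-210/67, -2275/268, 280/67] = K·y
y = (KᵀK)⁻¹·Kᵀ·(x' − x̄) = [-35]
z = y + H·x̄ = [-35] + [36] = [1]

z = [1]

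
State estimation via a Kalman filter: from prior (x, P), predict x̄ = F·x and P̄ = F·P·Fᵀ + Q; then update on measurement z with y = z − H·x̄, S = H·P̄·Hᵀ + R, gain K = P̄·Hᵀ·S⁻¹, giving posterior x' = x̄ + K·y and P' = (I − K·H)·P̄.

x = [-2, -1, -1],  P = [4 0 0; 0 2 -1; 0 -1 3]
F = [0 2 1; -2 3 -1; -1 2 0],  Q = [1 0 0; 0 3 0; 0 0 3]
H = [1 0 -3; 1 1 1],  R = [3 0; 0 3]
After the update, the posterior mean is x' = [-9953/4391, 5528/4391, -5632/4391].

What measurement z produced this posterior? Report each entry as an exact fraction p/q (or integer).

z = [2, -2]

x̄ = F·x = [-3, 2, 0]
P̄ = F·P·Fᵀ + Q = [8 8 6; 8 46 22; 6 22 15]
S = H·P̄·Hᵀ + R = [110 -107; -107 144]
K = P̄·Hᵀ·S⁻¹ = [914/4391 1350/4391; -220/4391 2154/4391; -1015/4391 557/4391]
x' − x̄ = [3220/4391, -3254/4391, -5632/4391] = K·y
y = (KᵀK)⁻¹·Kᵀ·(x' − x̄) = [5, -1]
z = y + H·x̄ = [5, -1] + [-3, -1] = [2, -2]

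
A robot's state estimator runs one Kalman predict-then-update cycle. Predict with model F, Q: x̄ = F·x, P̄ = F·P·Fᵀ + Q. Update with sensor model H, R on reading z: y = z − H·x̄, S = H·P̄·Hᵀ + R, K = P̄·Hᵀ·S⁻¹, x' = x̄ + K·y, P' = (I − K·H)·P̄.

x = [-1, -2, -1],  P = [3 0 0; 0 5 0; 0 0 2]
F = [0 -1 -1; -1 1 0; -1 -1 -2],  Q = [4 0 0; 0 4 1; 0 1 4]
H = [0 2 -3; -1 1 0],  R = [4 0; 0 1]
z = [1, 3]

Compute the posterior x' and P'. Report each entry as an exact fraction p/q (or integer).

x' = [-197/350, 242/105, 659/525]
P' = [2161/700 381/140 661/350; 381/140 277/84 473/210; 661/350 473/210 1033/525]

x̄ = F·x = [3, -1, 5]
P̄ = F·P·Fᵀ + Q = [11 -5 9; -5 12 -1; 9 -1 20]
y = z − H·x̄ = [18, 7]
S = H·P̄·Hᵀ + R = [244 64; 64 34]
K = P̄·Hᵀ·S⁻¹ = [-39/700 -64/175; -17/420 121/210; -367/1050 191/525]
x' = x̄ + K·y = [-197/350, 242/105, 659/525]
P' = (I − K·H)·P̄ = [2161/700 381/140 661/350; 381/140 277/84 473/210; 661/350 473/210 1033/525]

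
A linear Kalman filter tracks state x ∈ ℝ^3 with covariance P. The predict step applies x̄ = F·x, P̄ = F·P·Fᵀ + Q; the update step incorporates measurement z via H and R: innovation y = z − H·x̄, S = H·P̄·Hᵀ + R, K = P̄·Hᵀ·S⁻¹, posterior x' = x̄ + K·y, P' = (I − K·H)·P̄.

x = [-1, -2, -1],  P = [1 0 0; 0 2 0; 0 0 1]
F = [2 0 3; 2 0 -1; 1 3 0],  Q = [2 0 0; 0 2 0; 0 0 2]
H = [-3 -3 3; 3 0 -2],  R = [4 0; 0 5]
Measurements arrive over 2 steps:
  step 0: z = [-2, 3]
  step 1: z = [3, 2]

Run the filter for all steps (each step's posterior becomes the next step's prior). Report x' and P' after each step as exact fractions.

step 0: x̄ = F·x = [-5, -1, -7]
step 0: P̄ = F·P·Fᵀ + Q = [15 1 2; 1 7 2; 2 2 21]
step 0: y = z − H·x̄ = [1, 4]
step 0: S = H·P̄·Hᵀ + R = [337 -228; -228 200]
step 0: K = P̄·Hᵀ·S⁻¹ = [237/3854 4241/15416; -957/3854 -4441/15416; 249/1927 -63/1927]
step 0: x' = x̄ + K·y = [-7396/1927, -4626/1927, -13492/1927]
step 0: P' = (I − K·H)·P̄ = [97175/15416 36721/15416 16895/1927; 36721/15416 34567/15416 8273/1927; 16895/1927 8273/1927 25500/1927]
step 1: x̄ = F·x = [-1348/47, -1300/1927, -21274/1927]
step 1: P̄ = F·P·Fᵀ + Q = [23643/94 1935/94 8633/94; 1935/94 20723/3854 20241/3854; 8633/94 20241/3854 164859/3854]
step 1: y = z − H·x̄ = [-100101/1927, 127110/1927]
step 1: S = H·P̄·Hᵀ + R = [5102459/3854 -4996695/3854; -4996695/3854 5155537/3854]
step 1: K = P̄·Hᵀ·S⁻¹ = [64424685/347419627 210704968/347419627; -64228413/347419627 -48938922/347419627; 109128765/347419627 155103786/347419627]
step 1: x' = x̄ + K·y = [587724517/347419627, -126073441/347419627, 726693611/347419627]
step 1: P' = (I − K·H)·P̄ = [1936280908/347419627 355478454/347419627 2377658942/347419627; 355478454/347419627 385724416/347419627 655564986/347419627; 2377658942/347419627 655564986/347419627 3178728948/347419627]

step 0: x' = [-7396/1927, -4626/1927, -13492/1927], P' = [97175/15416 36721/15416 16895/1927; 36721/15416 34567/15416 8273/1927; 16895/1927 8273/1927 25500/1927]
step 1: x' = [587724517/347419627, -126073441/347419627, 726693611/347419627], P' = [1936280908/347419627 355478454/347419627 2377658942/347419627; 355478454/347419627 385724416/347419627 655564986/347419627; 2377658942/347419627 655564986/347419627 3178728948/347419627]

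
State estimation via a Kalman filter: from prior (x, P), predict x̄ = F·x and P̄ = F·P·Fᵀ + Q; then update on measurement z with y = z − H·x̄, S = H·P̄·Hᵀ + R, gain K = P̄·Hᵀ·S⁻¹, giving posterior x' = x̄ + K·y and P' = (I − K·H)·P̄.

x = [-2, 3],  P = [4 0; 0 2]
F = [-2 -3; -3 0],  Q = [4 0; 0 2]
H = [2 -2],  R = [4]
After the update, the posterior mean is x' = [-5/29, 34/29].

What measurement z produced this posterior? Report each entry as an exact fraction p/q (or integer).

x̄ = F·x = [-5, 6]
P̄ = F·P·Fᵀ + Q = [38 24; 24 38]
S = H·P̄·Hᵀ + R = [116]
K = P̄·Hᵀ·S⁻¹ = [7/29; -7/29]
x' − x̄ = [140/29, -140/29] = K·y
y = (KᵀK)⁻¹·Kᵀ·(x' − x̄) = [20]
z = y + H·x̄ = [20] + [-22] = [-2]

z = [-2]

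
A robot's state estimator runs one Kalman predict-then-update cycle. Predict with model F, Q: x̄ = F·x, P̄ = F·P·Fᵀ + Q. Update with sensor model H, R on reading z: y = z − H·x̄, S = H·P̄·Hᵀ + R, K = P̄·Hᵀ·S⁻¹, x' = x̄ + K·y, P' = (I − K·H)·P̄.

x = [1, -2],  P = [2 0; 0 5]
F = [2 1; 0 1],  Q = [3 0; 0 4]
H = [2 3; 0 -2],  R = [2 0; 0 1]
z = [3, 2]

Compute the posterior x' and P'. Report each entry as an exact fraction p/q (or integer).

x̄ = F·x = [0, -2]
P̄ = F·P·Fᵀ + Q = [16 5; 5 9]
y = z − H·x̄ = [9, -2]
S = H·P̄·Hᵀ + R = [207 -74; -74 37]
K = P̄·Hᵀ·S⁻¹ = [27/59 1408/2183; 1/59 -988/2183]
x' = x̄ + K·y = [6175/2183, -2057/2183]
P' = (I − K·H)·P̄ = [2055/2183 -704/2183; -704/2183 494/2183]

x' = [6175/2183, -2057/2183]
P' = [2055/2183 -704/2183; -704/2183 494/2183]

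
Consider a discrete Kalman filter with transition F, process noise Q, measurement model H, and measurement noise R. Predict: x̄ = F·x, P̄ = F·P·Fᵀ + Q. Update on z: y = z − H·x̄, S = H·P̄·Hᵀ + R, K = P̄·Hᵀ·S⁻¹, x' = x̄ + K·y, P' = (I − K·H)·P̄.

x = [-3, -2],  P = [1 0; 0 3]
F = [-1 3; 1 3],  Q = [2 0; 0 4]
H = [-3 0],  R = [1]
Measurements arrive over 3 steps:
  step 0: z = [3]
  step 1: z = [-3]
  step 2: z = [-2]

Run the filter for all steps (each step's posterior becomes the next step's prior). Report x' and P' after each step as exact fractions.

step 0: x̄ = F·x = [-3, -9]
step 0: P̄ = F·P·Fᵀ + Q = [30 26; 26 32]
step 0: y = z − H·x̄ = [-6]
step 0: S = H·P̄·Hᵀ + R = [271]
step 0: K = P̄·Hᵀ·S⁻¹ = [-90/271; -78/271]
step 0: x' = x̄ + K·y = [-273/271, -1971/271]
step 0: P' = (I − K·H)·P̄ = [30/271 26/271; 26/271 2588/271]
step 1: x̄ = F·x = [-5640/271, -6186/271]
step 1: P̄ = F·P·Fᵀ + Q = [23708/271 23262/271; 23262/271 24562/271]
step 1: y = z − H·x̄ = [-17733/271]
step 1: S = H·P̄·Hᵀ + R = [213643/271]
step 1: K = P̄·Hᵀ·S⁻¹ = [-71124/213643; -69786/213643]
step 1: x' = x̄ + K·y = [207732/213643, -310260/213643]
step 1: P' = (I − K·H)·P̄ = [23708/213643 23262/213643; 23262/213643 1392670/213643]
step 2: x̄ = F·x = [-1138512/213643, -723048/213643]
step 2: P̄ = F·P·Fᵀ + Q = [12845452/213643 12510322/213643; 12510322/213643 13551882/213643]
step 2: y = z − H·x̄ = [-3842822/213643]
step 2: S = H·P̄·Hᵀ + R = [115822711/213643]
step 2: K = P̄·Hᵀ·S⁻¹ = [-38536356/115822711; -37530966/115822711]
step 2: x' = x̄ + K·y = [75934200/115822711, 283086468/115822711]
step 2: P' = (I − K·H)·P̄ = [12845452/115822711 12510322/115822711; 12510322/115822711 753791622/115822711]

step 0: x' = [-273/271, -1971/271], P' = [30/271 26/271; 26/271 2588/271]
step 1: x' = [207732/213643, -310260/213643], P' = [23708/213643 23262/213643; 23262/213643 1392670/213643]
step 2: x' = [75934200/115822711, 283086468/115822711], P' = [12845452/115822711 12510322/115822711; 12510322/115822711 753791622/115822711]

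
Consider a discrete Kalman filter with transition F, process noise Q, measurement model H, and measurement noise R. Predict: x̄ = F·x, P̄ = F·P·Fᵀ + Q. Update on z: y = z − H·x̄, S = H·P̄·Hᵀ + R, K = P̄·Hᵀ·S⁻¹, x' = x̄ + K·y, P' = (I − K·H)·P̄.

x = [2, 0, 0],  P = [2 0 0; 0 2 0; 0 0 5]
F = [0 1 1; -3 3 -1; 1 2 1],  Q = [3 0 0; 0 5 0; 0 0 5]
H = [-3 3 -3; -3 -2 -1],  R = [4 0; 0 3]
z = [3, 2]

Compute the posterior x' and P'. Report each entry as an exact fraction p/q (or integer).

x' = [-140122/149207, 38496/149207, 35921/149207]
P' = [232965/149207 -142705/149207 -361966/149207; -142705/149207 143402/149207 254963/149207; -361966/149207 254963/149207 638069/149207]

x̄ = F·x = [0, -6, 2]
P̄ = F·P·Fᵀ + Q = [10 1 9; 1 46 1; 9 1 20]
y = z − H·x̄ = [27, -8]
S = H·P̄·Hᵀ + R = [814 -18; -18 367]
K = P̄·Hᵀ·S⁻¹ = [-10278/149207 -17173/149207; 23358/149207 -37884/149207; -15855/149207 -20699/149207]
x' = x̄ + K·y = [-140122/149207, 38496/149207, 35921/149207]
P' = (I − K·H)·P̄ = [232965/149207 -142705/149207 -361966/149207; -142705/149207 143402/149207 254963/149207; -361966/149207 254963/149207 638069/149207]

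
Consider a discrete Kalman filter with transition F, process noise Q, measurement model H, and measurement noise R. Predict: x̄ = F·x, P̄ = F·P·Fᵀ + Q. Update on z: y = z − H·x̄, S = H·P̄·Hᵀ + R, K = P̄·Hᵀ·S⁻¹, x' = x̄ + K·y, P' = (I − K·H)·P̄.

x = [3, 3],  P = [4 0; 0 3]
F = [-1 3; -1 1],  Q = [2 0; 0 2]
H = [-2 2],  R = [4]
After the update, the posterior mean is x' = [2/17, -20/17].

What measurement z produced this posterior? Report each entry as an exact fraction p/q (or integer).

z = [-2]

x̄ = F·x = [6, 0]
P̄ = F·P·Fᵀ + Q = [33 13; 13 9]
S = H·P̄·Hᵀ + R = [68]
K = P̄·Hᵀ·S⁻¹ = [-10/17; -2/17]
x' − x̄ = [-100/17, -20/17] = K·y
y = (KᵀK)⁻¹·Kᵀ·(x' − x̄) = [10]
z = y + H·x̄ = [10] + [-12] = [-2]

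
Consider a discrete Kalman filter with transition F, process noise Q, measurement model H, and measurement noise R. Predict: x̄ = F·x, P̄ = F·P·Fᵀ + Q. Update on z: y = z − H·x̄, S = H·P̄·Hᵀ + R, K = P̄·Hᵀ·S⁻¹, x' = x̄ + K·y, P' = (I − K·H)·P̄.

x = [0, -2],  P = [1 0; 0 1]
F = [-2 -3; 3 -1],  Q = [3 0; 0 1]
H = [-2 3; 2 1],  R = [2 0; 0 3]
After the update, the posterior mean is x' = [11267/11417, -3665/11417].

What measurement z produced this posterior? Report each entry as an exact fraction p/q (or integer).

z = [-3, 1]

x̄ = F·x = [6, 2]
P̄ = F·P·Fᵀ + Q = [16 -3; -3 11]
S = H·P̄·Hᵀ + R = [201 -43; -43 66]
K = P̄·Hᵀ·S⁻¹ = [-1459/11417 4066/11417; 2789/11417 2682/11417]
x' − x̄ = [-57235/11417, -26499/11417] = K·y
y = (KᵀK)⁻¹·Kᵀ·(x' − x̄) = [3, -13]
z = y + H·x̄ = [3, -13] + [-6, 14] = [-3, 1]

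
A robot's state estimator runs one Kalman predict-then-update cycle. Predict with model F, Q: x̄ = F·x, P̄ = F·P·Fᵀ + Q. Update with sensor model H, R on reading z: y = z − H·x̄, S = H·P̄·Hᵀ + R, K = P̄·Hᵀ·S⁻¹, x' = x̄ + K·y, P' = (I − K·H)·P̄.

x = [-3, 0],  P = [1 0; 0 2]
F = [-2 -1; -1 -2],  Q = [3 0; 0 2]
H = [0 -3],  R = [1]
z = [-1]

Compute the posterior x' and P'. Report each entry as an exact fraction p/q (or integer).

x' = [114/25, 9/25]
P' = [144/25 3/50; 3/50 11/100]

x̄ = F·x = [6, 3]
P̄ = F·P·Fᵀ + Q = [9 6; 6 11]
y = z − H·x̄ = [8]
S = H·P̄·Hᵀ + R = [100]
K = P̄·Hᵀ·S⁻¹ = [-9/50; -33/100]
x' = x̄ + K·y = [114/25, 9/25]
P' = (I − K·H)·P̄ = [144/25 3/50; 3/50 11/100]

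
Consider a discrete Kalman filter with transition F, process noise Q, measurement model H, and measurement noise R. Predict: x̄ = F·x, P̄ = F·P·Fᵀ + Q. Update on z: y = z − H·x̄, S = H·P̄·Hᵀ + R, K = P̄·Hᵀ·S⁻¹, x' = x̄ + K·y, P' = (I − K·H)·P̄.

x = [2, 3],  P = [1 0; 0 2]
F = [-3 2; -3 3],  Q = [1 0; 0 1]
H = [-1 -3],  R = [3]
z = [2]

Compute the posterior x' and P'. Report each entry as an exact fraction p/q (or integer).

x' = [-297/133, 2/19]
P' = [207/133 -6/19; -6/19 7/19]

x̄ = F·x = [0, 3]
P̄ = F·P·Fᵀ + Q = [18 21; 21 28]
y = z − H·x̄ = [11]
S = H·P̄·Hᵀ + R = [399]
K = P̄·Hᵀ·S⁻¹ = [-27/133; -5/19]
x' = x̄ + K·y = [-297/133, 2/19]
P' = (I − K·H)·P̄ = [207/133 -6/19; -6/19 7/19]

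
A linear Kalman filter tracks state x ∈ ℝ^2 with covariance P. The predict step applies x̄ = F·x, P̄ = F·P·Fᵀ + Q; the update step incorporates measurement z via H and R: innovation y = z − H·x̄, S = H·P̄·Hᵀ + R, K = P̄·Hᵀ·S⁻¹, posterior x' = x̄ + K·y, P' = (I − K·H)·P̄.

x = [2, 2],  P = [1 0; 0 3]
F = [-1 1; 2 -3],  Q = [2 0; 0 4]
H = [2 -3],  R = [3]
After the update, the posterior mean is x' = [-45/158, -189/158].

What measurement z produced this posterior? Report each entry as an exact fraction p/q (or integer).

x̄ = F·x = [0, -2]
P̄ = F·P·Fᵀ + Q = [6 -11; -11 35]
S = H·P̄·Hᵀ + R = [474]
K = P̄·Hᵀ·S⁻¹ = [15/158; -127/474]
x' − x̄ = [-45/158, 127/158] = K·y
y = (KᵀK)⁻¹·Kᵀ·(x' − x̄) = [-3]
z = y + H·x̄ = [-3] + [6] = [3]

z = [3]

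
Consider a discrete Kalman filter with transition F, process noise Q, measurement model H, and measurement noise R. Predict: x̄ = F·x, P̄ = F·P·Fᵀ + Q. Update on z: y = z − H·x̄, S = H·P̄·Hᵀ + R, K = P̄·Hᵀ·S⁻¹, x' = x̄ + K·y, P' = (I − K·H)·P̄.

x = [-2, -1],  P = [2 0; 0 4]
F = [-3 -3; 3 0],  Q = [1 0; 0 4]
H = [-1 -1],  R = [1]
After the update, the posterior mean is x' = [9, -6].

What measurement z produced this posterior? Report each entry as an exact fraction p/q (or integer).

x̄ = F·x = [9, -6]
P̄ = F·P·Fᵀ + Q = [55 -18; -18 22]
S = H·P̄·Hᵀ + R = [42]
K = P̄·Hᵀ·S⁻¹ = [-37/42; -2/21]
x' − x̄ = [0, 0] = K·y
y = (KᵀK)⁻¹·Kᵀ·(x' − x̄) = [0]
z = y + H·x̄ = [0] + [-3] = [-3]

z = [-3]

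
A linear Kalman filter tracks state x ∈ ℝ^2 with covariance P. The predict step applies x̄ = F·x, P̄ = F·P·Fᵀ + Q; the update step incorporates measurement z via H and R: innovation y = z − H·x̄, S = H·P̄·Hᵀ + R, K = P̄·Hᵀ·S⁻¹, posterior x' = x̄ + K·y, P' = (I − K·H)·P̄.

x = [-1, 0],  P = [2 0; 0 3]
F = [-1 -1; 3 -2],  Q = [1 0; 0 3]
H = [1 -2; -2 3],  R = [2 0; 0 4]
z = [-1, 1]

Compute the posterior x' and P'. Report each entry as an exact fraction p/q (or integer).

x' = [23/35, 27/35]
P' = [339/70 99/35; 99/35 66/35]

x̄ = F·x = [1, -3]
P̄ = F·P·Fᵀ + Q = [6 0; 0 33]
y = z − H·x̄ = [-8, 12]
S = H·P̄·Hᵀ + R = [140 -210; -210 325]
K = P̄·Hᵀ·S⁻¹ = [-57/140 -3/10; -33/70 0]
x' = x̄ + K·y = [23/35, 27/35]
P' = (I − K·H)·P̄ = [339/70 99/35; 99/35 66/35]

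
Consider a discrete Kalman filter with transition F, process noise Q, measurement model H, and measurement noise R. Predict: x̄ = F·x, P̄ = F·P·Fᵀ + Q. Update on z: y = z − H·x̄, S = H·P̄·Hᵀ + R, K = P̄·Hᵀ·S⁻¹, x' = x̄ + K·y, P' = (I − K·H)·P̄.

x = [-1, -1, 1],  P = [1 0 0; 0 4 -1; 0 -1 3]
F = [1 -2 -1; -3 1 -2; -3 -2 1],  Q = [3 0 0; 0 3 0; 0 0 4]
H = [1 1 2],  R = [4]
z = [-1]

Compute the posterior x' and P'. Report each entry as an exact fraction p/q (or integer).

x' = [-403/183, -52/183, 54/61]
P' = [2516/183 -1588/183 -134/61; -1588/183 5840/183 -706/61; -134/61 -706/61 468/61]

x̄ = F·x = [0, 0, 6]
P̄ = F·P·Fᵀ + Q = [19 -8 10; -8 32 -10; 10 -10 36]
y = z − H·x̄ = [-13]
S = H·P̄·Hᵀ + R = [183]
K = P̄·Hᵀ·S⁻¹ = [31/183; 4/183; 24/61]
x' = x̄ + K·y = [-403/183, -52/183, 54/61]
P' = (I − K·H)·P̄ = [2516/183 -1588/183 -134/61; -1588/183 5840/183 -706/61; -134/61 -706/61 468/61]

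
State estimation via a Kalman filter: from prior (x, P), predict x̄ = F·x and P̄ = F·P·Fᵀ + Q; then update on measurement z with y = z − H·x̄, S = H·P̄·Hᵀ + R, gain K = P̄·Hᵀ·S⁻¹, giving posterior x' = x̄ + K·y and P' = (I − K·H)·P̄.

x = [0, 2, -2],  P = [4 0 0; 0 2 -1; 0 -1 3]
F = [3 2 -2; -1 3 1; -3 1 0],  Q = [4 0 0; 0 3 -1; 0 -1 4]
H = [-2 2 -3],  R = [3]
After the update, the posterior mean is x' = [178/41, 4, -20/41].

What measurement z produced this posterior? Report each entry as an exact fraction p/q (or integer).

x̄ = F·x = [8, 4, 2]
P̄ = F·P·Fᵀ + Q = [68 -2 -30; -2 22 16; -30 16 42]
S = H·P̄·Hᵀ + R = [205]
K = P̄·Hᵀ·S⁻¹ = [-10/41; 0; -34/205]
x' − x̄ = [-150/41, 0, -102/41] = K·y
y = (KᵀK)⁻¹·Kᵀ·(x' − x̄) = [15]
z = y + H·x̄ = [15] + [-14] = [1]

z = [1]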